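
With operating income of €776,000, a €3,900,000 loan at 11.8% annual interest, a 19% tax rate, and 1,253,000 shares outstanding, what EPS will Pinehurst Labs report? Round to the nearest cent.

Interest = €460,200.00, so EBT = €776,000 − €460,200.00 = €315,800.00.
Net income = €315,800.00 × (1 − 0.19) = €255,798.00.
EPS = €255,798.00 ÷ 1,253,000 = €0.20.

€0.20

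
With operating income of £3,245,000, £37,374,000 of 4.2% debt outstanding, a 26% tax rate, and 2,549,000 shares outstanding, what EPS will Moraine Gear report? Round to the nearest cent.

£0.49

Interest = £1,569,708.00, so EBT = £3,245,000 − £1,569,708.00 = £1,675,292.00.
Net income = £1,675,292.00 × (1 − 0.26) = £1,239,716.08.
EPS = £1,239,716.08 ÷ 2,549,000 = £0.49.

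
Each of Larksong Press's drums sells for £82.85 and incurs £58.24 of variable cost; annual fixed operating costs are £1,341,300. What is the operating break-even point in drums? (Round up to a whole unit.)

Contribution margin per unit = £82.85 − £58.24 = £24.61.
Break-even Q = £1,341,300 / £24.61 = 54,502.23 → 54,503 drums.

54,503 drums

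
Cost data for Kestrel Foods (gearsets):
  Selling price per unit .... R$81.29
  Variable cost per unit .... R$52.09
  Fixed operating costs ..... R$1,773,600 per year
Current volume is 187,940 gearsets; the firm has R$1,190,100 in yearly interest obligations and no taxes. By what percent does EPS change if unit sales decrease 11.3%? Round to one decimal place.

-24.6%

Contribution at this volume is 187,940 × R$29.20 = R$5,487,848.00.
EBIT = R$5,487,848.00 − R$1,773,600 = R$3,714,248.00.
Interest = R$1,190,100.00, so EBIT − I = R$2,524,148.00.
DCL = total CM / (EBIT − I) = R$5,487,848.00 / R$2,524,148.00 = 2.1741.
%ΔEPS = DCL × %ΔSales = 2.1741 × -11.3% = -24.6%.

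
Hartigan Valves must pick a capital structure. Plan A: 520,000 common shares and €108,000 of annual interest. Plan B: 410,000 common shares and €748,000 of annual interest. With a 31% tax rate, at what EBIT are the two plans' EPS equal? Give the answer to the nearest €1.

Set EPS_A = EPS_B: (EBIT − €108,000)(1 − 0.31) ÷ 520,000 = (EBIT − €748,000)(1 − 0.31) ÷ 410,000.
The (1 − t) factor cancels: (EBIT − 108,000) × 410,000 = (EBIT − 748,000) × 520,000.
Solving, EBIT = (748,000·520,000 − 108,000·410,000) / (520,000 − 410,000) = 344,680,000,000 / 110,000 = 3,133,454.55.

€3,133,455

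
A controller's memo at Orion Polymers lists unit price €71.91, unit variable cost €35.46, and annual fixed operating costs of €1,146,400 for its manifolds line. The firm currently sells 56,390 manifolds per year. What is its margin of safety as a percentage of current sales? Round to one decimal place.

44.2%

Unit CM = price − variable cost = €71.91 − €35.46 = €36.45. Break-even units = €1,146,400 ÷ €36.45 = 31,451.30; break-even revenue = 31,451.30 × €71.91 = €2,261,663.21.
Actual sales revenue = 56,390 × €71.91 = €4,055,004.90.
Margin of safety = (€4,055,004.90 − €2,261,663.21) ÷ €4,055,004.90 = 44.2%.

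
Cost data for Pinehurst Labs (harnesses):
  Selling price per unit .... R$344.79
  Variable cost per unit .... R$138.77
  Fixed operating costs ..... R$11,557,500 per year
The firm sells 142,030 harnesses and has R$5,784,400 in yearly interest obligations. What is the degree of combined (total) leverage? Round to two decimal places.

2.45

Total contribution margin = 142,030 × R$206.02 = R$29,261,020.60.
Operating income = contribution − fixed costs = R$29,261,020.60 − R$11,557,500 = R$17,703,520.60. Interest = R$5,784,400.00, so EBIT − I = R$11,919,120.60.
DCL = contribution ÷ (EBIT − I) = R$29,261,020.60 ÷ R$11,919,120.60 = 2.4550.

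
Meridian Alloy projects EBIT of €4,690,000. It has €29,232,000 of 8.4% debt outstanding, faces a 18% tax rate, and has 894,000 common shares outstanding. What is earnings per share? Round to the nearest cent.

€2.05

Pre-tax income = €4,690,000 − €2,455,488.00 = €2,234,512.00.
After tax at 18%: net income = €2,234,512.00 × 0.82 = €1,832,299.84.
Per share: €1,832,299.84 / 894,000 shares = €2.05.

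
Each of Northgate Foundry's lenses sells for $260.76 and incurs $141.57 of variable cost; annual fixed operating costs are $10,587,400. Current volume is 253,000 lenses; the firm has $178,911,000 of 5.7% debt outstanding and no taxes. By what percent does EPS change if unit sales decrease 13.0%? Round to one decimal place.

Contribution at this volume is 253,000 × $119.19 = $30,155,070.00.
EBIT = $30,155,070.00 − $10,587,400 = $19,567,670.00.
After interest of $10,197,927.00, pre-tax earnings = $9,369,743.00.
Degree of combined leverage = contribution ÷ (EBIT − I) = $30,155,070.00 ÷ $9,369,743.00 = 3.2183.
%ΔEPS = DCL × %ΔSales = 3.2183 × -13.0% = -41.8%.

-41.8%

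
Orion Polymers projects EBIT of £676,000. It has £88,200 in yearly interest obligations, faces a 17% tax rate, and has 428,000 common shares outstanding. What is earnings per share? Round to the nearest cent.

Pre-tax income = £676,000 − £88,200.00 = £587,800.00.
After tax at 17%: net income = £587,800.00 × 0.83 = £487,874.00.
EPS = £487,874.00 ÷ 428,000 = £1.14.

£1.14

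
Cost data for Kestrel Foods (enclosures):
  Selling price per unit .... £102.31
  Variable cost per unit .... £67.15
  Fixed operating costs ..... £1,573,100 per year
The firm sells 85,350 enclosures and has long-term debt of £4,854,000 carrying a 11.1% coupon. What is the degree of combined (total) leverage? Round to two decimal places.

Total contribution margin = 85,350 × £35.16 = £3,000,906.00.
Operating income = contribution − fixed costs = £3,000,906.00 − £1,573,100 = £1,427,806.00. Interest = £538,794.00.
DOL = £3,000,906.00 ÷ £1,427,806.00 = 2.1018; DFL = £1,427,806.00 ÷ £889,012.00 = 1.6061.
DCL = DOL × DFL = 2.1018 × 1.6061 = 3.3757.

3.38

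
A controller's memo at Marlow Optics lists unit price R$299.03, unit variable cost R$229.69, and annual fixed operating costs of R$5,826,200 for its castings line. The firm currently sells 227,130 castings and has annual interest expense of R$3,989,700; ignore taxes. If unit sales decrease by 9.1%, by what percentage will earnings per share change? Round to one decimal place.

-24.2%

Contribution at this volume is 227,130 × R$69.34 = R$15,749,194.20.
Subtracting fixed costs: EBIT = R$15,749,194.20 − R$5,826,200 = R$9,922,994.20.
Interest = R$3,989,700.00, so EBIT − I = R$5,933,294.20.
DCL = total CM / (EBIT − I) = R$15,749,194.20 / R$5,933,294.20 = 2.6544.
%ΔEPS = DCL × %ΔSales = 2.6544 × -9.1% = -24.2%.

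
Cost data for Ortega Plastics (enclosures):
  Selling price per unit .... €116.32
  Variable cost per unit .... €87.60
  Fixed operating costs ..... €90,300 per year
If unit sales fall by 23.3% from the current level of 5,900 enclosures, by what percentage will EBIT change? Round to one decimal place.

-49.9%

Total contribution margin = 5,900 × €28.72 = €169,448.00.
Subtracting fixed costs: EBIT = €169,448.00 − €90,300 = €79,148.00.
So DOL = total CM / EBIT = €169,448.00 / €79,148.00 = 2.1409.
Operating income changes by 2.1409 × -23.3% = -49.9%.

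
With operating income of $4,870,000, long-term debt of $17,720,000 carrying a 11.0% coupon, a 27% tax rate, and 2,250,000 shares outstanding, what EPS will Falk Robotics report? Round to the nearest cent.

$0.95

Pre-tax income = $4,870,000 − $1,949,200.00 = $2,920,800.00.
After tax at 27%: net income = $2,920,800.00 × 0.73 = $2,132,184.00.
EPS = $2,132,184.00 ÷ 2,250,000 = $0.95.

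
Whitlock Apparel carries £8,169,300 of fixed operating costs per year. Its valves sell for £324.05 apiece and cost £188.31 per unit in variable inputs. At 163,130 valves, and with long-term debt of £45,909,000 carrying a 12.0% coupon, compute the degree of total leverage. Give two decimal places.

Total contribution margin = 163,130 × £135.74 = £22,143,266.20.
Operating income = contribution − fixed costs = £22,143,266.20 − £8,169,300 = £13,973,966.20. Interest = £5,509,080.00, so EBIT − I = £8,464,886.20.
Degree of total leverage = total CM / (EBIT − interest) = £22,143,266.20 / £8,464,886.20 = 2.6159.

2.62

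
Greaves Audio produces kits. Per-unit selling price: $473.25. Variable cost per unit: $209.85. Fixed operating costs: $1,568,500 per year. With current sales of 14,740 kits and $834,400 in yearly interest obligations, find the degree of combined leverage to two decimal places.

At 14,740 units, contribution = 14,740 × $263.40 = $3,882,516.00.
Operating income = contribution − fixed costs = $3,882,516.00 − $1,568,500 = $2,314,016.00. Interest = $834,400.00, so EBIT − I = $1,479,616.00.
Degree of total leverage = total CM / (EBIT − interest) = $3,882,516.00 / $1,479,616.00 = 2.6240.

2.62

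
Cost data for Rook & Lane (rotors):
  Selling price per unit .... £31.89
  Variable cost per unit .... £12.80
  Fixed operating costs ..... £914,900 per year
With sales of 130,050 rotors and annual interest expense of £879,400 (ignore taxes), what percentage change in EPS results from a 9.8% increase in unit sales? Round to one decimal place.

Contribution at this volume is 130,050 × £19.09 = £2,482,654.50.
EBIT = £2,482,654.50 − £914,900 = £1,567,754.50.
Interest = £879,400.00, so EBIT − I = £688,354.50.
DCL = total CM / (EBIT − I) = £2,482,654.50 / £688,354.50 = 3.6067.
%ΔEPS = DCL × %ΔSales = 3.6067 × +9.8% = +35.3%.

+35.3%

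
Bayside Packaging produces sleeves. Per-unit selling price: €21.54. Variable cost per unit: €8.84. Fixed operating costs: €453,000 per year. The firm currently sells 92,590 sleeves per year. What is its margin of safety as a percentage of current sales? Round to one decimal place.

Contribution margin per unit = €21.54 − €8.84 = €12.70. Break-even units = €453,000 ÷ €12.70 = 35,669.29; break-even revenue = 35,669.29 × €21.54 = €768,316.54.
Actual sales revenue = 92,590 × €21.54 = €1,994,388.60.
Margin of safety = (€1,994,388.60 − €768,316.54) ÷ €1,994,388.60 = 61.5%.

61.5%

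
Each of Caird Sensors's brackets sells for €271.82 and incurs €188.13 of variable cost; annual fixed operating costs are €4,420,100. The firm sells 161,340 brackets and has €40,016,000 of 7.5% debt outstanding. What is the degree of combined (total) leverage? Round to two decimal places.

Contribution at this volume is 161,340 × €83.69 = €13,502,544.60.
Subtracting fixed costs: EBIT = €13,502,544.60 − €4,420,100 = €9,082,444.60. Interest = €3,001,200.00, so EBIT − I = €6,081,244.60.
Degree of total leverage = total CM / (EBIT − interest) = €13,502,544.60 / €6,081,244.60 = 2.2204.

2.22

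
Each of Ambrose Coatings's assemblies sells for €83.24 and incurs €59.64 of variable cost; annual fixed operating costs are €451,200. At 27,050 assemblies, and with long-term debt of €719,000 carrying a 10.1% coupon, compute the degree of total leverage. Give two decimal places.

5.57

At 27,050 units, contribution = 27,050 × €23.60 = €638,380.00.
EBIT = €638,380.00 − €451,200 = €187,180.00. Interest = €72,619.00, so EBIT − I = €114,561.00.
Degree of total leverage = total CM / (EBIT − interest) = €638,380.00 / €114,561.00 = 5.5724.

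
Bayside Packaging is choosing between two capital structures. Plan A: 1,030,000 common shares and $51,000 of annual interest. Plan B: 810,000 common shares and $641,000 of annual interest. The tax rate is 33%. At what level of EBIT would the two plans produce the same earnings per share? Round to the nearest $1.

At indifference, (EBIT − 51,000)(1 − t)/1,030,000 = (EBIT − 641,000)(1 − t)/810,000.
Cancelling (1 − t) and cross-multiplying: 810,000·(EBIT − 51,000) = 1,030,000·(EBIT − 641,000).
EBIT × (1,030,000 − 810,000) = 641,000 × 1,030,000 − 51,000 × 810,000 = 618,920,000,000, so EBIT = 618,920,000,000 ÷ 220,000 = 2,813,272.73.

$2,813,273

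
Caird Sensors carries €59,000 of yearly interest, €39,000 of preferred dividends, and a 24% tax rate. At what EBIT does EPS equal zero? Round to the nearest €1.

€110,316

Preferred dividends are paid after tax, so their pre-tax equivalent is €39,000 ÷ (1 − 0.24) = €51,315.79.
EPS = 0 when EBIT covers interest plus the pre-tax preferred burden: €59,000 + €51,315.79 = €110,315.79.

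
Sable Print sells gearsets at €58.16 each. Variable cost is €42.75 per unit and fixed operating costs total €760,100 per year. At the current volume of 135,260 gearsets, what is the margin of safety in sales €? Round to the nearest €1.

Unit CM = price − variable cost = €58.16 − €42.75 = €15.41. Break-even units = €760,100 ÷ €15.41 = 49,325.11; break-even revenue = 49,325.11 × €58.16 = €2,868,748.60.
Current sales = 135,260 × €58.16 = €7,866,721.60.
Margin of safety = €7,866,721.60 − €2,868,748.60 = €4,997,973.

€4,997,973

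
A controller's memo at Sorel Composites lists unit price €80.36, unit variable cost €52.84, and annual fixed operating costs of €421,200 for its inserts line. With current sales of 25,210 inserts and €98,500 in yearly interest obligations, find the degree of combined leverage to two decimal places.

Contribution at this volume is 25,210 × €27.52 = €693,779.20.
EBIT = €693,779.20 − €421,200 = €272,579.20. Interest = €98,500.00, so EBIT − I = €174,079.20.
DCL = contribution ÷ (EBIT − I) = €693,779.20 ÷ €174,079.20 = 3.9854.

3.99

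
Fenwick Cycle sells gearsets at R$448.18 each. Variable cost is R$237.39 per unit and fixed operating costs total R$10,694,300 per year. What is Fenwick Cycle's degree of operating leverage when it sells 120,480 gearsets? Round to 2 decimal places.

1.73

Contribution at this volume is 120,480 × R$210.79 = R$25,395,979.20.
EBIT = R$25,395,979.20 − R$10,694,300 = R$14,701,679.20.
So DOL = total CM / EBIT = R$25,395,979.20 / R$14,701,679.20 = 1.7274.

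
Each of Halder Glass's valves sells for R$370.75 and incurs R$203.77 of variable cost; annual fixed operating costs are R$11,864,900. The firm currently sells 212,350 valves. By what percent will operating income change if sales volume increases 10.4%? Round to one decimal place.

At 212,350 units, contribution = 212,350 × R$166.98 = R$35,458,203.00.
Operating income = contribution − fixed costs = R$35,458,203.00 − R$11,864,900 = R$23,593,303.00.
Degree of operating leverage = R$35,458,203.00 / R$23,593,303.00 = 1.5029.
%ΔEBIT = DOL × %ΔSales = 1.5029 × +10.4% = +15.6%.

+15.6%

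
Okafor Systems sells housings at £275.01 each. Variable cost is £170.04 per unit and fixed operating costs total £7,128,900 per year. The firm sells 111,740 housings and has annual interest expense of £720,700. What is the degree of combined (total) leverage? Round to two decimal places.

Total contribution margin = 111,740 × £104.97 = £11,729,347.80.
Subtracting fixed costs: EBIT = £11,729,347.80 − £7,128,900 = £4,600,447.80. Interest = £720,700.00.
DOL = £11,729,347.80 ÷ £4,600,447.80 = 2.5496; DFL = £4,600,447.80 ÷ £3,879,747.80 = 1.1858.
Combined leverage = 2.5496 × 1.1858 = 3.0233.

3.02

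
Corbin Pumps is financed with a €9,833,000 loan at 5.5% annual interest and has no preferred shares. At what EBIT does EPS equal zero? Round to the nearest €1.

€540,815

Annual interest = 5.5% × €9,833,000 = €540,815.00.
With no preferred dividends, EPS = 0 when EBIT exactly covers interest, so the financial break-even EBIT is €540,815.00.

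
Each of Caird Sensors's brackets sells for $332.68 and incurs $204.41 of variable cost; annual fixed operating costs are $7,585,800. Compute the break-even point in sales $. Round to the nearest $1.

$19,674,467

CM per unit = $332.68 − $204.41 = $128.27; CM ratio = $128.27 / $332.68 = 0.3856.
Break-even sales = FC ÷ CM ratio = $7,585,800 × $332.68 / $128.27 = $19,674,467.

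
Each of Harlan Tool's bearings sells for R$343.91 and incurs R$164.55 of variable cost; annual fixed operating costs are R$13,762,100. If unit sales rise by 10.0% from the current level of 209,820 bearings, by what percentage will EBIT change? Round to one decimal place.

+15.8%

Contribution at this volume is 209,820 × R$179.36 = R$37,633,315.20.
Operating income = contribution − fixed costs = R$37,633,315.20 − R$13,762,100 = R$23,871,215.20.
DOL = contribution ÷ EBIT = R$37,633,315.20 ÷ R$23,871,215.20 = 1.5765.
%ΔEBIT = DOL × %ΔSales = 1.5765 × +10.0% = +15.8%.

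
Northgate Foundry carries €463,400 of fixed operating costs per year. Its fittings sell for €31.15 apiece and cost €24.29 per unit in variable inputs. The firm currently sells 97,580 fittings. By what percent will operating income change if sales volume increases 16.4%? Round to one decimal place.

+53.3%

At 97,580 units, contribution = 97,580 × €6.86 = €669,398.80.
Subtracting fixed costs: EBIT = €669,398.80 − €463,400 = €205,998.80.
So DOL = total CM / EBIT = €669,398.80 / €205,998.80 = 3.2495.
%ΔEBIT = DOL × %ΔSales = 3.2495 × +16.4% = +53.3%.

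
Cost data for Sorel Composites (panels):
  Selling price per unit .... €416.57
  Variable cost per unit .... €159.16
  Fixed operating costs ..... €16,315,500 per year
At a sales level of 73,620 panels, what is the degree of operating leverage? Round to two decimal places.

7.19

Total contribution margin = 73,620 × €257.41 = €18,950,524.20.
Operating income = contribution − fixed costs = €18,950,524.20 − €16,315,500 = €2,635,024.20.
So DOL = total CM / EBIT = €18,950,524.20 / €2,635,024.20 = 7.1918.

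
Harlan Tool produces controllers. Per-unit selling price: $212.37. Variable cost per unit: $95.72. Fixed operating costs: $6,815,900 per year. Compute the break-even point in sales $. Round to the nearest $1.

CM per unit = $212.37 − $95.72 = $116.65; CM ratio = $116.65 / $212.37 = 0.5493.
Break-even sales = FC ÷ CM ratio = $6,815,900 × $212.37 / $116.65 = $12,408,853.

$12,408,853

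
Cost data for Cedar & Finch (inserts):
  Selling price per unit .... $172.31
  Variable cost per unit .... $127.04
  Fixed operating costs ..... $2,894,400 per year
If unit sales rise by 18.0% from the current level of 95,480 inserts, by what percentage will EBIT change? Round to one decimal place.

+54.5%

Contribution at this volume is 95,480 × $45.27 = $4,322,379.60.
EBIT = $4,322,379.60 − $2,894,400 = $1,427,979.60.
DOL = contribution ÷ EBIT = $4,322,379.60 ÷ $1,427,979.60 = 3.0269.
Operating income changes by 3.0269 × +18.0% = +54.5%.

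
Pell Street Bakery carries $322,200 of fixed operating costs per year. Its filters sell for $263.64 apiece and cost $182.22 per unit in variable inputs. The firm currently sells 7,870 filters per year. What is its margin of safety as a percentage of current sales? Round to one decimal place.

49.7%

Unit CM = price − variable cost = $263.64 − $182.22 = $81.42. Break-even units = $322,200 ÷ $81.42 = 3,957.26; break-even revenue = 3,957.26 × $263.64 = $1,043,291.67.
Current sales = 7,870 × $263.64 = $2,074,846.80.
Margin of safety = ($2,074,846.80 − $1,043,291.67) ÷ $2,074,846.80 = 49.7%.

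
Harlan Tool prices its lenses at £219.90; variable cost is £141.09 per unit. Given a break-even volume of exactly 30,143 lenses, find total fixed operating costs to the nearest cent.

Contribution margin per unit = £219.90 − £141.09 = £78.81.
Since BE = FC / CM, FC = 30,143 × £78.81 = £2,375,569.83.

£2,375,569.83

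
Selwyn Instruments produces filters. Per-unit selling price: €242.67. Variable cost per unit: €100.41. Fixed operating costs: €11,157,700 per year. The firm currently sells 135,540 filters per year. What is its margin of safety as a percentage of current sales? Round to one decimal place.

42.1%

Each unit contributes €242.67 − €100.41 = €142.26. Break-even units = €11,157,700 ÷ €142.26 = 78,431.74; break-even revenue = 78,431.74 × €242.67 = €19,033,031.48.
Current sales = 135,540 × €242.67 = €32,891,491.80.
Margin of safety = (€32,891,491.80 − €19,033,031.48) ÷ €32,891,491.80 = 42.1%.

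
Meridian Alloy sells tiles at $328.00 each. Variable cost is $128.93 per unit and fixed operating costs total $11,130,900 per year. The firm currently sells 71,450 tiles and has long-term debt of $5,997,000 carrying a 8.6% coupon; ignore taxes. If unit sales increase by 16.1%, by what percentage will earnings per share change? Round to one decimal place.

+88.9%

Contribution at this volume is 71,450 × $199.07 = $14,223,551.50.
Subtracting fixed costs: EBIT = $14,223,551.50 − $11,130,900 = $3,092,651.50.
Interest = $515,742.00, so EBIT − I = $2,576,909.50.
Degree of combined leverage = contribution ÷ (EBIT − I) = $14,223,551.50 ÷ $2,576,909.50 = 5.5196.
EPS therefore changes by 5.5196 × (+16.1%) = +88.9%.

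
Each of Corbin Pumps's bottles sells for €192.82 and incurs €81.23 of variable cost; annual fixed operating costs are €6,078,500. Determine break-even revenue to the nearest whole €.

€10,503,238

CM per unit = €192.82 − €81.23 = €111.59; CM ratio = €111.59 / €192.82 = 0.5787.
Break-even sales = FC ÷ CM ratio = €6,078,500 × €192.82 / €111.59 = €10,503,238.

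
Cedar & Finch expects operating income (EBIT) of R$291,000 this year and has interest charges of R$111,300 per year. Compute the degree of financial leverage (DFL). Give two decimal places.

1.62

Annual interest charges come to R$111,300.00.
DFL = EBIT ÷ (EBIT − I) = R$291,000 ÷ (R$291,000 − R$111,300.00) = R$291,000 ÷ R$179,700.00 = 1.6194.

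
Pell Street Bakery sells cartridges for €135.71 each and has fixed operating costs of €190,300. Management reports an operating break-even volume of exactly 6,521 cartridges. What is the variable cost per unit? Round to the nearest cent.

Contribution per unit must be FC / Q = €190,300 / 6,521 = €29.1826.
Variable cost per unit = €135.71 − €29.1826 = €106.53.

€106.53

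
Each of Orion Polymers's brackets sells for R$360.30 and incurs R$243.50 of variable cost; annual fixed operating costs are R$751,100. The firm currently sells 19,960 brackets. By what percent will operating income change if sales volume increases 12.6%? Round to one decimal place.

At 19,960 units, contribution = 19,960 × R$116.80 = R$2,331,328.00.
Subtracting fixed costs: EBIT = R$2,331,328.00 − R$751,100 = R$1,580,228.00.
DOL = contribution ÷ EBIT = R$2,331,328.00 ÷ R$1,580,228.00 = 1.4753.
Operating income changes by 1.4753 × +12.6% = +18.6%.

+18.6%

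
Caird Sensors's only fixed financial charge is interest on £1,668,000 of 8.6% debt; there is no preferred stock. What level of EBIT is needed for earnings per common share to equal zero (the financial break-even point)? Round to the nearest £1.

Annual interest = 8.6% × £1,668,000 = £143,448.00.
Without preferred stock the financial break-even is simply EBIT = interest = £143,448.00.

£143,448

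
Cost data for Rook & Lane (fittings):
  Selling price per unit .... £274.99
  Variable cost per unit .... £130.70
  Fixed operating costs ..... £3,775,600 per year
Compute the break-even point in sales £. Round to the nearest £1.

CM per unit = £274.99 − £130.70 = £144.29; CM ratio = £144.29 / £274.99 = 0.5247.
Break-even revenue = fixed costs × price ÷ CM = £3,775,600 × £274.99 ÷ £144.29 = £7,195,594.

£7,195,594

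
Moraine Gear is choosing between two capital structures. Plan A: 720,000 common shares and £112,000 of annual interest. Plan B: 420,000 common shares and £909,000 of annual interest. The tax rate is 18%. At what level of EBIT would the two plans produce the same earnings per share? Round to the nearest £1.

At indifference, (EBIT − 112,000)(1 − t)/720,000 = (EBIT − 909,000)(1 − t)/420,000.
The (1 − t) factor cancels: (EBIT − 112,000) × 420,000 = (EBIT − 909,000) × 720,000.
EBIT × (720,000 − 420,000) = 909,000 × 720,000 − 112,000 × 420,000 = 607,440,000,000, so EBIT = 607,440,000,000 ÷ 300,000 = 2,024,800.00.

£2,024,800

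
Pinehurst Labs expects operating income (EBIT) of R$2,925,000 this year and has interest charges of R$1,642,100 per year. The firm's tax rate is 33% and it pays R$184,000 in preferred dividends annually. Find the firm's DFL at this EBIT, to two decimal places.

Annual interest charges come to R$1,642,100.00.
Preferred dividends grossed up pre-tax: R$184,000 / (1 − 0.33) = R$274,626.87.
DFL = EBIT ÷ [EBIT − I − D_p/(1−t)] = R$2,925,000 ÷ [R$2,925,000 − R$1,642,100.00 − R$274,626.87] = R$2,925,000 ÷ R$1,008,273.13 = 2.9010.

2.90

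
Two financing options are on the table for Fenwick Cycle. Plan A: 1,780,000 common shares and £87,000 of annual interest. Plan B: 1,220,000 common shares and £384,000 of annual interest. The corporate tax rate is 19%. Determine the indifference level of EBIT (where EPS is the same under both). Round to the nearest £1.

At indifference, (EBIT − 87,000)(1 − t)/1,780,000 = (EBIT − 384,000)(1 − t)/1,220,000.
Cancelling (1 − t) and cross-multiplying: 1,220,000·(EBIT − 87,000) = 1,780,000·(EBIT − 384,000).
Solving, EBIT = (384,000·1,780,000 − 87,000·1,220,000) / (1,780,000 − 1,220,000) = 577,380,000,000 / 560,000 = 1,031,035.71.

£1,031,036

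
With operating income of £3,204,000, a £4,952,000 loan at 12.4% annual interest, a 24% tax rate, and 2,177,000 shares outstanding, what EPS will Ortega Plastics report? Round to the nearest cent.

Pre-tax income = £3,204,000 − £614,048.00 = £2,589,952.00.
Net income = £2,589,952.00 × (1 − 0.24) = £1,968,363.52.
EPS = £1,968,363.52 ÷ 2,177,000 = £0.90.

£0.90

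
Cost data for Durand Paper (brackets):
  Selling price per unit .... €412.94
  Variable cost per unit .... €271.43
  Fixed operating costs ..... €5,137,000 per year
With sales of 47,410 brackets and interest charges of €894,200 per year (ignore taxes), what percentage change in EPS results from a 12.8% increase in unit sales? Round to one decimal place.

At 47,410 units, contribution = 47,410 × €141.51 = €6,708,989.10.
EBIT = €6,708,989.10 − €5,137,000 = €1,571,989.10.
Interest = €894,200.00, so EBIT − I = €677,789.10.
Degree of combined leverage = contribution ÷ (EBIT − I) = €6,708,989.10 ÷ €677,789.10 = 9.8983.
%ΔEPS = DCL × %ΔSales = 9.8983 × +12.8% = +126.7%.

+126.7%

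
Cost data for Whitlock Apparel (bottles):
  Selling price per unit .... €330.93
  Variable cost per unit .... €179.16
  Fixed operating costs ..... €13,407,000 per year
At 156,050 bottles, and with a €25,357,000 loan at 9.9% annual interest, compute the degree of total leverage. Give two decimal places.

3.05

At 156,050 units, contribution = 156,050 × €151.77 = €23,683,708.50.
EBIT = €23,683,708.50 − €13,407,000 = €10,276,708.50. Interest = €2,510,343.00, so EBIT − I = €7,766,365.50.
Degree of total leverage = total CM / (EBIT − interest) = €23,683,708.50 / €7,766,365.50 = 3.0495.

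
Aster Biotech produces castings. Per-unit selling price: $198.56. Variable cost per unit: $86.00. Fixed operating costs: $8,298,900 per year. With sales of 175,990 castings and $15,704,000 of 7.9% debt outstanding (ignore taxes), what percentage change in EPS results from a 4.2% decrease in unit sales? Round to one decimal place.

-8.1%

At 175,990 units, contribution = 175,990 × $112.56 = $19,809,434.40.
Subtracting fixed costs: EBIT = $19,809,434.40 − $8,298,900 = $11,510,534.40.
After interest of $1,240,616.00, pre-tax earnings = $10,269,918.40.
DCL = total CM / (EBIT − I) = $19,809,434.40 / $10,269,918.40 = 1.9289.
%ΔEPS = DCL × %ΔSales = 1.9289 × -4.2% = -8.1%.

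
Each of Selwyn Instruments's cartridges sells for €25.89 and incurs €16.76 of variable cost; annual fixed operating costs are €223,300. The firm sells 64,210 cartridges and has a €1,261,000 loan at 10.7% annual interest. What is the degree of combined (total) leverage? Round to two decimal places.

Contribution at this volume is 64,210 × €9.13 = €586,237.30.
Subtracting fixed costs: EBIT = €586,237.30 − €223,300 = €362,937.30. Interest = €134,927.00.
DOL = €586,237.30 ÷ €362,937.30 = 1.6153; DFL = €362,937.30 ÷ €228,010.30 = 1.5918.
Combined leverage = 1.6153 × 1.5918 = 2.5712.

2.57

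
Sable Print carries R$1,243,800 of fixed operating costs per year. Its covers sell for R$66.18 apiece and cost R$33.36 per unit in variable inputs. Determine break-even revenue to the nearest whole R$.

CM per unit = R$66.18 − R$33.36 = R$32.82; CM ratio = R$32.82 / R$66.18 = 0.4959.
Break-even revenue = fixed costs × price ÷ CM = R$1,243,800 × R$66.18 ÷ R$32.82 = R$2,508,065.

R$2,508,065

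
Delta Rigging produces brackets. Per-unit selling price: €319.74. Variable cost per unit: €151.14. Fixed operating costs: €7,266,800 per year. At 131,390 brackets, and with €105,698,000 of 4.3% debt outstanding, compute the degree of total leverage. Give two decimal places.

At 131,390 units, contribution = 131,390 × €168.60 = €22,152,354.00.
Operating income = contribution − fixed costs = €22,152,354.00 − €7,266,800 = €14,885,554.00. Interest = €4,545,014.00, so EBIT − I = €10,340,540.00.
DCL = contribution ÷ (EBIT − I) = €22,152,354.00 ÷ €10,340,540.00 = 2.1423.

2.14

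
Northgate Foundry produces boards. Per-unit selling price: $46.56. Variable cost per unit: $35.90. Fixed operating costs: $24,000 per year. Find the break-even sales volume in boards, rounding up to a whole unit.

2,252 boards

Contribution margin per unit = $46.56 − $35.90 = $10.66.
Break-even volume = fixed costs ÷ CM per unit = $24,000 ÷ $10.66 = 2,251.41, so 2,252 boards.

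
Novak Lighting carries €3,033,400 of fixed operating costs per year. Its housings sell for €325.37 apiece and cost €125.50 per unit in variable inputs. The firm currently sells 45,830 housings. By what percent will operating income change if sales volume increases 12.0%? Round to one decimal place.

+17.9%

At 45,830 units, contribution = 45,830 × €199.87 = €9,160,042.10.
Subtracting fixed costs: EBIT = €9,160,042.10 − €3,033,400 = €6,126,642.10.
So DOL = total CM / EBIT = €9,160,042.10 / €6,126,642.10 = 1.4951.
%ΔEBIT = DOL × %ΔSales = 1.4951 × +12.0% = +17.9%.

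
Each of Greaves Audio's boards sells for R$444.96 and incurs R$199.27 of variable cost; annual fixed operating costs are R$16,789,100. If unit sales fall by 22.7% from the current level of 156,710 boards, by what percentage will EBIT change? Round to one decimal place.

-40.3%

At 156,710 units, contribution = 156,710 × R$245.69 = R$38,502,079.90.
Subtracting fixed costs: EBIT = R$38,502,079.90 − R$16,789,100 = R$21,712,979.90.
Degree of operating leverage = R$38,502,079.90 / R$21,712,979.90 = 1.7732.
%ΔEBIT = DOL × %ΔSales = 1.7732 × -22.7% = -40.3%.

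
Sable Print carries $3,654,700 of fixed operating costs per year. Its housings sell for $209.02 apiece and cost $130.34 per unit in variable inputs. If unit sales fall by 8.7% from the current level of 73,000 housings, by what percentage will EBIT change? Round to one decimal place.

At 73,000 units, contribution = 73,000 × $78.68 = $5,743,640.00.
Operating income = contribution − fixed costs = $5,743,640.00 − $3,654,700 = $2,088,940.00.
Degree of operating leverage = $5,743,640.00 / $2,088,940.00 = 2.7495.
Operating income changes by 2.7495 × -8.7% = -23.9%.

-23.9%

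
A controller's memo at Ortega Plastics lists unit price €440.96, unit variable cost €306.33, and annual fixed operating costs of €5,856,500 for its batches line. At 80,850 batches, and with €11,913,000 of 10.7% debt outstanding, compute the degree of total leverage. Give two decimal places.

Contribution at this volume is 80,850 × €134.63 = €10,884,835.50.
Operating income = contribution − fixed costs = €10,884,835.50 − €5,856,500 = €5,028,335.50. Interest = €1,274,691.00, so EBIT − I = €3,753,644.50.
DCL = contribution ÷ (EBIT − I) = €10,884,835.50 ÷ €3,753,644.50 = 2.8998.

2.90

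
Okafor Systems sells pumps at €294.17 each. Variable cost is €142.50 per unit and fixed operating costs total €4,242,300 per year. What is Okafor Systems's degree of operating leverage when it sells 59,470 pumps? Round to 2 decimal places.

Contribution at this volume is 59,470 × €151.67 = €9,019,814.90.
EBIT = €9,019,814.90 − €4,242,300 = €4,777,514.90.
DOL = contribution ÷ EBIT = €9,019,814.90 ÷ €4,777,514.90 = 1.8880.

1.89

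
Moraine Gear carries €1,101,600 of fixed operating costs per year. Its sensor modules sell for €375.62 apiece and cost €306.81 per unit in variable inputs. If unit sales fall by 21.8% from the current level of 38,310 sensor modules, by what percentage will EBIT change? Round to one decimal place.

-37.4%

Contribution at this volume is 38,310 × €68.81 = €2,636,111.10.
Operating income = contribution − fixed costs = €2,636,111.10 − €1,101,600 = €1,534,511.10.
So DOL = total CM / EBIT = €2,636,111.10 / €1,534,511.10 = 1.7179.
So EBIT moves 1.7179 × (-21.8%) = -37.4%.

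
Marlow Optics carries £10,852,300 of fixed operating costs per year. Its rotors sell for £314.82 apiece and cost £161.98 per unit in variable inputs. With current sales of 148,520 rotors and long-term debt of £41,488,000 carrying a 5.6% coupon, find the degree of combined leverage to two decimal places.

Contribution at this volume is 148,520 × £152.84 = £22,699,796.80.
EBIT = £22,699,796.80 − £10,852,300 = £11,847,496.80. Interest = £2,323,328.00, so EBIT − I = £9,524,168.80.
Degree of total leverage = total CM / (EBIT − interest) = £22,699,796.80 / £9,524,168.80 = 2.3834.

2.38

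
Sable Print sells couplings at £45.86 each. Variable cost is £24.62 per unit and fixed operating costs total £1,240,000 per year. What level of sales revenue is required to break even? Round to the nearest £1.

£2,677,326

Contribution margin per unit = £45.86 − £24.62 = £21.24, a CM ratio of £21.24 ÷ £45.86 = 0.4631.
Break-even revenue = fixed costs × price ÷ CM = £1,240,000 × £45.86 ÷ £21.24 = £2,677,326.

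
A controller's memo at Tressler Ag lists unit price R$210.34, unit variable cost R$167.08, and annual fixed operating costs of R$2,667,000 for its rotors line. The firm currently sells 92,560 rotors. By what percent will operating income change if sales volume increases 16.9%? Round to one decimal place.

+50.6%

Total contribution margin = 92,560 × R$43.26 = R$4,004,145.60.
EBIT = R$4,004,145.60 − R$2,667,000 = R$1,337,145.60.
DOL = contribution ÷ EBIT = R$4,004,145.60 ÷ R$1,337,145.60 = 2.9945.
Operating income changes by 2.9945 × +16.9% = +50.6%.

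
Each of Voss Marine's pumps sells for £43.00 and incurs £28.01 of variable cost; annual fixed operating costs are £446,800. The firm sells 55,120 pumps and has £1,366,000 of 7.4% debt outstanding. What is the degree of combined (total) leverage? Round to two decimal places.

Contribution at this volume is 55,120 × £14.99 = £826,248.80.
Subtracting fixed costs: EBIT = £826,248.80 − £446,800 = £379,448.80. Interest = £101,084.00, so EBIT − I = £278,364.80.
Degree of total leverage = total CM / (EBIT − interest) = £826,248.80 / £278,364.80 = 2.9682.

2.97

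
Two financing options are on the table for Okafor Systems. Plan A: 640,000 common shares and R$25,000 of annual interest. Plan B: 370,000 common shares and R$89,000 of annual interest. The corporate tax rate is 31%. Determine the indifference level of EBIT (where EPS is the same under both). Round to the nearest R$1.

R$176,704

Set EPS_A = EPS_B: (EBIT − R$25,000)(1 − 0.31) ÷ 640,000 = (EBIT − R$89,000)(1 − 0.31) ÷ 370,000.
Cancelling (1 − t) and cross-multiplying: 370,000·(EBIT − 25,000) = 640,000·(EBIT − 89,000).
EBIT × (640,000 − 370,000) = 89,000 × 640,000 − 25,000 × 370,000 = 47,710,000,000, so EBIT = 47,710,000,000 ÷ 270,000 = 176,703.70.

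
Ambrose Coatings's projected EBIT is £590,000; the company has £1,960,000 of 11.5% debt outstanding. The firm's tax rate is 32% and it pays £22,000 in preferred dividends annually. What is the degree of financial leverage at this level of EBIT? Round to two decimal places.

1.78

Annual interest charges come to £225,400.00.
Preferred dividends grossed up pre-tax: £22,000 / (1 − 0.32) = £32,352.94.
DFL = EBIT ÷ [EBIT − I − D_p/(1−t)] = £590,000 ÷ [£590,000 − £225,400.00 − £32,352.94] = £590,000 ÷ £332,247.06 = 1.7758.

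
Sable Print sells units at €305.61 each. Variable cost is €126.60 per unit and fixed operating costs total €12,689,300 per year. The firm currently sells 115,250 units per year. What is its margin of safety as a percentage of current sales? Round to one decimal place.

38.5%

Unit CM = price − variable cost = €305.61 − €126.60 = €179.01. Break-even units = €12,689,300 ÷ €179.01 = 70,885.98; break-even revenue = 70,885.98 × €305.61 = €21,663,465.58.
Current sales = 115,250 × €305.61 = €35,221,552.50.
Margin of safety = (€35,221,552.50 − €21,663,465.58) ÷ €35,221,552.50 = 38.5%.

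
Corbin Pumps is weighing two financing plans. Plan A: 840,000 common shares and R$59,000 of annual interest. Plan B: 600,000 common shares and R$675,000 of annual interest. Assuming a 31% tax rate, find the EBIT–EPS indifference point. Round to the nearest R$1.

R$2,215,000

Set EPS_A = EPS_B: (EBIT − R$59,000)(1 − 0.31) ÷ 840,000 = (EBIT − R$675,000)(1 − 0.31) ÷ 600,000.
The (1 − t) factor cancels: (EBIT − 59,000) × 600,000 = (EBIT − 675,000) × 840,000.
EBIT × (840,000 − 600,000) = 675,000 × 840,000 − 59,000 × 600,000 = 531,600,000,000, so EBIT = 531,600,000,000 ÷ 240,000 = 2,215,000.00.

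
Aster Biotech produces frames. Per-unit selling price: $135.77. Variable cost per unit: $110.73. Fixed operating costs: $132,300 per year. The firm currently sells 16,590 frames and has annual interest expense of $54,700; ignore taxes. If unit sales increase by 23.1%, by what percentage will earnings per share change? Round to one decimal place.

+42.0%

Contribution at this volume is 16,590 × $25.04 = $415,413.60.
EBIT = $415,413.60 − $132,300 = $283,113.60.
After interest of $54,700.00, pre-tax earnings = $228,413.60.
Degree of combined leverage = contribution ÷ (EBIT − I) = $415,413.60 ÷ $228,413.60 = 1.8187.
EPS therefore changes by 1.8187 × (+23.1%) = +42.0%.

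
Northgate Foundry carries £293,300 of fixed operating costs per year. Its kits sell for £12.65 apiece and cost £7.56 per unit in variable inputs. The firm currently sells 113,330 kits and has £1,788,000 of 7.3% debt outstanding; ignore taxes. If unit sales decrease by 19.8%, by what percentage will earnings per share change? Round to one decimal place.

At 113,330 units, contribution = 113,330 × £5.09 = £576,849.70.
EBIT = £576,849.70 − £293,300 = £283,549.70.
Interest = £130,524.00, so EBIT − I = £153,025.70.
DCL = total CM / (EBIT − I) = £576,849.70 / £153,025.70 = 3.7696.
%ΔEPS = DCL × %ΔSales = 3.7696 × -19.8% = -74.6%.

-74.6%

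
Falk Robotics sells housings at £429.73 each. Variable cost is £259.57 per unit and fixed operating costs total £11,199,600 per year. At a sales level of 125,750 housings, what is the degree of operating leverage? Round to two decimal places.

2.10

Contribution at this volume is 125,750 × £170.16 = £21,397,620.00.
Subtracting fixed costs: EBIT = £21,397,620.00 − £11,199,600 = £10,198,020.00.
So DOL = total CM / EBIT = £21,397,620.00 / £10,198,020.00 = 2.0982.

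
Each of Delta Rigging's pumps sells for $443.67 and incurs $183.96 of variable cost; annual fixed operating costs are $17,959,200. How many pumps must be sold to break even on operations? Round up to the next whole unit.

Contribution margin per unit = $443.67 − $183.96 = $259.71.
Break-even volume = fixed costs ÷ CM per unit = $17,959,200 ÷ $259.71 = 69,150.98, so 69,151 pumps.

69,151 pumps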